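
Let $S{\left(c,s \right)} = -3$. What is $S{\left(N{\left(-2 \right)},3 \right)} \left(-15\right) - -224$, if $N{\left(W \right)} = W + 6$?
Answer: $269$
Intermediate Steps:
$N{\left(W \right)} = 6 + W$
$S{\left(N{\left(-2 \right)},3 \right)} \left(-15\right) - -224 = \left(-3\right) \left(-15\right) - -224 = 45 + 224 = 269$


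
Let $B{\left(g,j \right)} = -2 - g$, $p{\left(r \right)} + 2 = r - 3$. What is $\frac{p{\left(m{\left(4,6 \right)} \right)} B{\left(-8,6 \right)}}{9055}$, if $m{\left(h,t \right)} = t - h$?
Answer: $- \frac{18}{9055} \approx -0.0019879$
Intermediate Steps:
$p{\left(r \right)} = -5 + r$ ($p{\left(r \right)} = -2 + \left(r - 3\right) = -2 + \left(-3 + r\right) = -5 + r$)
$\frac{p{\left(m{\left(4,6 \right)} \right)} B{\left(-8,6 \right)}}{9055} = \frac{\left(-5 + \left(6 - 4\right)\right) \left(-2 - -8\right)}{9055} = \left(-5 + \left(6 - 4\right)\right) \left(-2 + 8\right) \frac{1}{9055} = \left(-5 + 2\right) 6 \cdot \frac{1}{9055} = \left(-3\right) 6 \cdot \frac{1}{9055} = \left(-18\right) \frac{1}{9055} = - \frac{18}{9055}$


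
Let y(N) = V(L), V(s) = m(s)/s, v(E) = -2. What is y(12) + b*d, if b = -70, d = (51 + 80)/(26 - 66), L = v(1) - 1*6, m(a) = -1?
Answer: 1835/8 ≈ 229.38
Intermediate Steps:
L = -8 (L = -2 - 1*6 = -2 - 6 = -8)
d = -131/40 (d = 131/(-40) = 131*(-1/40) = -131/40 ≈ -3.2750)
V(s) = -1/s
y(N) = ⅛ (y(N) = -1/(-8) = -1*(-⅛) = ⅛)
y(12) + b*d = ⅛ - 70*(-131/40) = ⅛ + 917/4 = 1835/8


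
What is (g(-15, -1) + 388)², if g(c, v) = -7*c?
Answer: 243049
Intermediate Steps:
(g(-15, -1) + 388)² = (-7*(-15) + 388)² = (105 + 388)² = 493² = 243049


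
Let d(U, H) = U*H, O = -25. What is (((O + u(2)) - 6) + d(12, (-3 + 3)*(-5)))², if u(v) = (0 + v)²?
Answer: 729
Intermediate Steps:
u(v) = v²
d(U, H) = H*U
(((O + u(2)) - 6) + d(12, (-3 + 3)*(-5)))² = (((-25 + 2²) - 6) + ((-3 + 3)*(-5))*12)² = (((-25 + 4) - 6) + (0*(-5))*12)² = ((-21 - 6) + 0*12)² = (-27 + 0)² = (-27)² = 729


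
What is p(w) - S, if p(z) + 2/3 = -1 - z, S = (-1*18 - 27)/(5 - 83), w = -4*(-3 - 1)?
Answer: -1423/78 ≈ -18.244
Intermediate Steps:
w = 16 (w = -4*(-4) = 16)
S = 15/26 (S = (-18 - 27)/(-78) = -45*(-1/78) = 15/26 ≈ 0.57692)
p(z) = -5/3 - z (p(z) = -⅔ + (-1 - z) = -5/3 - z)
p(w) - S = (-5/3 - 1*16) - 1*15/26 = (-5/3 - 16) - 15/26 = -53/3 - 15/26 = -1423/78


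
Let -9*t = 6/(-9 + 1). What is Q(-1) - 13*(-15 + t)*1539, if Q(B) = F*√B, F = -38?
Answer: 1193751/4 - 38*I ≈ 2.9844e+5 - 38.0*I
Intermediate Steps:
t = 1/12 (t = -2/(3*(-9 + 1)) = -2/(3*(-8)) = -2*(-1)/(3*8) = -⅑*(-¾) = 1/12 ≈ 0.083333)
Q(B) = -38*√B
Q(-1) - 13*(-15 + t)*1539 = -38*I - 13*(-15 + 1/12)*1539 = -38*I - 13*(-179/12)*1539 = -38*I + (2327/12)*1539 = -38*I + 1193751/4 = 1193751/4 - 38*I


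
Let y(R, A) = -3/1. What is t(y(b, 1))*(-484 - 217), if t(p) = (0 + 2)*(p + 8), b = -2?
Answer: -7010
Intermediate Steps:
y(R, A) = -3 (y(R, A) = -3*1 = -3)
t(p) = 16 + 2*p (t(p) = 2*(8 + p) = 16 + 2*p)
t(y(b, 1))*(-484 - 217) = (16 + 2*(-3))*(-484 - 217) = (16 - 6)*(-701) = 10*(-701) = -7010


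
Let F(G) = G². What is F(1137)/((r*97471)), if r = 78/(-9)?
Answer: -3878307/2534246 ≈ -1.5304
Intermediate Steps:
r = -26/3 (r = 78*(-⅑) = -26/3 ≈ -8.6667)
F(1137)/((r*97471)) = 1137²/((-26/3*97471)) = 1292769/(-2534246/3) = 1292769*(-3/2534246) = -3878307/2534246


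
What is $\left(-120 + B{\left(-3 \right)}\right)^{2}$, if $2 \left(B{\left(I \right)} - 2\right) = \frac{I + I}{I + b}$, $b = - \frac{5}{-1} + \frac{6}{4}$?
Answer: $\frac{692224}{49} \approx 14127.0$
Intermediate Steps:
$b = \frac{13}{2}$ ($b = \left(-5\right) \left(-1\right) + 6 \cdot \frac{1}{4} = 5 + \frac{3}{2} = \frac{13}{2} \approx 6.5$)
$B{\left(I \right)} = 2 + \frac{I}{\frac{13}{2} + I}$ ($B{\left(I \right)} = 2 + \frac{\left(I + I\right) \frac{1}{I + \frac{13}{2}}}{2} = 2 + \frac{2 I \frac{1}{\frac{13}{2} + I}}{2} = 2 + \frac{I}{\frac{13}{2} + I}$)
$\left(-120 + B{\left(-3 \right)}\right)^{2} = \left(-120 + \frac{2 \left(13 + 3 \left(-3\right)\right)}{13 + 2 \left(-3\right)}\right)^{2} = \left(-120 + \frac{2 \left(13 - 9\right)}{13 - 6}\right)^{2} = \left(-120 + 2 \cdot \frac{1}{7} \cdot 4\right)^{2} = \left(-120 + \frac{8}{7}\right)^{2} = \left(- \frac{832}{7}\right)^{2} = \frac{692224}{49}$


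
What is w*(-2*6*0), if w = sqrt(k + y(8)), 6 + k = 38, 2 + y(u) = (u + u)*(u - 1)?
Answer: 0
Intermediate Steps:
y(u) = -2 + 2*u*(-1 + u) (y(u) = -2 + (u + u)*(u - 1) = -2 + (2*u)*(-1 + u) = -2 + 2*u*(-1 + u))
k = 32 (k = -6 + 38 = 32)
w = sqrt(142) (w = sqrt(32 + (-2 - 2*8 + 2*8**2)) = sqrt(32 + (-2 - 16 + 2*64)) = sqrt(32 + (-2 - 16 + 128)) = sqrt(32 + 110) = sqrt(142) ≈ 11.916)
w*(-2*6*0) = sqrt(142)*(-2*6*0) = sqrt(142)*(-12*0) = sqrt(142)*0 = 0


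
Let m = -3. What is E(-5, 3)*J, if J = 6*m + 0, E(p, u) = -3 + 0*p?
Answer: 54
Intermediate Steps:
E(p, u) = -3 (E(p, u) = -3 + 0 = -3)
J = -18 (J = 6*(-3) + 0 = -18 + 0 = -18)
E(-5, 3)*J = -3*(-18) = 54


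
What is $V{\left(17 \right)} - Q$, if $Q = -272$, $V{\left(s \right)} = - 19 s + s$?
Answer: $-34$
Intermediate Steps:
$V{\left(s \right)} = - 18 s$
$V{\left(17 \right)} - Q = \left(-18\right) 17 - -272 = -306 + 272 = -34$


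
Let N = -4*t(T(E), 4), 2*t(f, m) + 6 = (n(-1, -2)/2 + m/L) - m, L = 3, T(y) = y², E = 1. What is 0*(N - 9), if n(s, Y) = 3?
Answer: 0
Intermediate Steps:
t(f, m) = -9/4 - m/3 (t(f, m) = -3 + ((3/2 + m/3) - m)/2 = -3 + (3/2 - 2*m/3)/2 = -3 + (¾ - m/3) = -9/4 - m/3)
N = 43/3 (N = -4*(-9/4 - ⅓*4) = -4*(-9/4 - 4/3) = -4*(-43/12) = 43/3 ≈ 14.333)
0*(N - 9) = 0*(43/3 - 9) = 0*(16/3) = 0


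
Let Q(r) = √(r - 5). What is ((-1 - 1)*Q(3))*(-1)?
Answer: 2*I*√2 ≈ 2.8284*I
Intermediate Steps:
Q(r) = √(-5 + r)
((-1 - 1)*Q(3))*(-1) = ((-1 - 1)*√(-5 + 3))*(-1) = -2*I*√2*(-1) = 2*I*√2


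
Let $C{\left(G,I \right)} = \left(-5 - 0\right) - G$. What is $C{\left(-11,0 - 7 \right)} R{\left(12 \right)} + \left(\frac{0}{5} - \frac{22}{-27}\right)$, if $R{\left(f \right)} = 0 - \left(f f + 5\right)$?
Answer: $- \frac{24116}{27} \approx -893.19$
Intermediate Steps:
$R{\left(f \right)} = -5 - f^{2}$ ($R{\left(f \right)} = 0 - \left(f^{2} + 5\right) = 0 - \left(5 + f^{2}\right) = -5 - f^{2}$)
$C{\left(G,I \right)} = -5 - G$ ($C{\left(G,I \right)} = \left(-5 + 0\right) - G = -5 - G$)
$C{\left(-11,0 - 7 \right)} R{\left(12 \right)} + \left(\frac{0}{5} - \frac{22}{-27}\right) = \left(-5 - -11\right) \left(-5 - 12^{2}\right) + \left(\frac{0}{5} - \frac{22}{-27}\right) = \left(-5 + 11\right) \left(-5 - 144\right) + \left(0 \cdot \frac{1}{5} - - \frac{22}{27}\right) = 6 \left(-5 - 144\right) + \left(0 + \frac{22}{27}\right) = 6 \left(-149\right) + \frac{22}{27} = -894 + \frac{22}{27} = - \frac{24116}{27}$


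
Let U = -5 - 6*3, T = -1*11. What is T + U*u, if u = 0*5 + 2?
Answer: -57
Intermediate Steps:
T = -11
u = 2 (u = 0 + 2 = 2)
U = -23 (U = -5 - 1*18 = -5 - 18 = -23)
T + U*u = -11 - 23*2 = -11 - 46 = -57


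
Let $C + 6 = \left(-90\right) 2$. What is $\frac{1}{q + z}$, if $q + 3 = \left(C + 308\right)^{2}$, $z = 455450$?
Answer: $\frac{1}{470331} \approx 2.1262 \cdot 10^{-6}$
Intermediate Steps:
$C = -186$ ($C = -6 - 180 = -186$)
$q = 14881$ ($q = -3 + \left(-186 + 308\right)^{2} = -3 + 122^{2} = -3 + 14884 = 14881$)
$\frac{1}{q + z} = \frac{1}{14881 + 455450} = \frac{1}{470331}$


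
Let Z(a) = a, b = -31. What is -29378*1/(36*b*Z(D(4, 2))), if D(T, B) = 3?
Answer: 14689/1674 ≈ 8.7748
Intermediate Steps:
-29378*1/(36*b*Z(D(4, 2))) = -29378/(-31*3*36) = -29378/((-93*36)) = -29378/(-3348) = -29378*(-1/3348) = 14689/1674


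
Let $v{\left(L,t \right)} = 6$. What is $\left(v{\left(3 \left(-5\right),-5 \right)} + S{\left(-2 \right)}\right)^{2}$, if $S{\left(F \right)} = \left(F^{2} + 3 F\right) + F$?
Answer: $4$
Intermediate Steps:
$S{\left(F \right)} = F^{2} + 4 F$
$\left(v{\left(3 \left(-5\right),-5 \right)} + S{\left(-2 \right)}\right)^{2} = \left(6 - 2 \left(4 - 2\right)\right)^{2} = \left(6 - 4\right)^{2} = 2^{2} = 4$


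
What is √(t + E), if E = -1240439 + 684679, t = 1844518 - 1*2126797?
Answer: I*√838039 ≈ 915.44*I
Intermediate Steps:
t = -282279 (t = 1844518 - 2126797 = -282279)
E = -555760
√(t + E) = √(-282279 - 555760) = √(-838039) = I*√838039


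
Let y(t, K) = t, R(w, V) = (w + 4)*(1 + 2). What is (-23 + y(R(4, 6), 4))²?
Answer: 1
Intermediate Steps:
R(w, V) = 12 + 3*w (R(w, V) = (4 + w)*3 = 12 + 3*w)
(-23 + y(R(4, 6), 4))² = (-23 + (12 + 3*4))² = (-23 + (12 + 12))² = (-23 + 24)² = 1² = 1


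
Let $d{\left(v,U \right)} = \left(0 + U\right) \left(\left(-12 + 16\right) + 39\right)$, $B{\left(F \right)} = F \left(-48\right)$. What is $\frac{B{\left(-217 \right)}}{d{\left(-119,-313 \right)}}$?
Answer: $- \frac{10416}{13459} \approx -0.77391$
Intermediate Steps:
$B{\left(F \right)} = - 48 F$
$d{\left(v,U \right)} = 43 U$ ($d{\left(v,U \right)} = U \left(4 + 39\right) = U 43 = 43 U$)
$\frac{B{\left(-217 \right)}}{d{\left(-119,-313 \right)}} = \frac{\left(-48\right) \left(-217\right)}{43 \left(-313\right)} = \frac{10416}{-13459} = 10416 \left(- \frac{1}{13459}\right) = - \frac{10416}{13459}$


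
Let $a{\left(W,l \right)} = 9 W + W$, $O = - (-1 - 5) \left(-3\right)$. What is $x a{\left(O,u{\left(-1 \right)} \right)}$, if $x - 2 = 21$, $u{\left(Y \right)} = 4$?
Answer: $-4140$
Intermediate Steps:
$x = 23$ ($x = 2 + 21 = 23$)
$O = -18$ ($O = - (-1 - 5) \left(-3\right) = \left(-1\right) \left(-6\right) \left(-3\right) = 6 \left(-3\right) = -18$)
$a{\left(W,l \right)} = 10 W$
$x a{\left(O,u{\left(-1 \right)} \right)} = 23 \cdot 10 \left(-18\right) = 23 \left(-180\right) = -4140$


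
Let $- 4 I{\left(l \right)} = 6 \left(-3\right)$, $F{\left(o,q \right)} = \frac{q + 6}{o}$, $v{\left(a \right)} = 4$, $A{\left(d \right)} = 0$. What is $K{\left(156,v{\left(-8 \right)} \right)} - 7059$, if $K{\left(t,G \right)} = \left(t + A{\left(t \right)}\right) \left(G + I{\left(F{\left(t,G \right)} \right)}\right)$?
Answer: $-5733$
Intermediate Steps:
$F{\left(o,q \right)} = \frac{6 + q}{o}$
$I{\left(l \right)} = \frac{9}{2}$ ($I{\left(l \right)} = - \frac{6 \left(-3\right)}{4} = \left(- \frac{1}{4}\right) \left(-18\right) = \frac{9}{2}$)
$K{\left(t,G \right)} = t \left(\frac{9}{2} + G\right)$ ($K{\left(t,G \right)} = \left(t + 0\right) \left(G + \frac{9}{2}\right) = t \left(\frac{9}{2} + G\right)$)
$K{\left(156,v{\left(-8 \right)} \right)} - 7059 = \frac{1}{2} \cdot 156 \left(9 + 2 \cdot 4\right) - 7059 = \frac{1}{2} \cdot 156 \left(9 + 8\right) - 7059 = \frac{1}{2} \cdot 156 \cdot 17 - 7059 = 1326 - 7059 = -5733$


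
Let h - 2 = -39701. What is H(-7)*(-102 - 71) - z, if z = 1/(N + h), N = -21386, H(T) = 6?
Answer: -63406229/61085 ≈ -1038.0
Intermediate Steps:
h = -39699 (h = 2 - 39701 = -39699)
z = -1/61085 (z = 1/(-21386 - 39699) = 1/(-61085) = -1/61085 ≈ -1.6371e-5)
H(-7)*(-102 - 71) - z = 6*(-102 - 71) - 1*(-1/61085) = 6*(-173) + 1/61085 = -1038 + 1/61085 = -63406229/61085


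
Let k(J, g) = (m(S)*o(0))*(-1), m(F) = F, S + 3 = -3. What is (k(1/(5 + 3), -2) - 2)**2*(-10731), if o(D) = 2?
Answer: -1073100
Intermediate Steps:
S = -6 (S = -3 - 3 = -6)
k(J, g) = 12 (k(J, g) = -6*2*(-1) = -12*(-1) = 12)
(k(1/(5 + 3), -2) - 2)**2*(-10731) = (12 - 2)**2*(-10731) = 10**2*(-10731) = 100*(-10731) = -1073100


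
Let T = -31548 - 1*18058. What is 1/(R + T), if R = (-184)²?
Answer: -1/15750 ≈ -6.3492e-5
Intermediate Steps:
R = 33856
T = -49606 (T = -31548 - 18058 = -49606)
1/(R + T) = 1/(33856 - 49606) = 1/(-15750) = -1/15750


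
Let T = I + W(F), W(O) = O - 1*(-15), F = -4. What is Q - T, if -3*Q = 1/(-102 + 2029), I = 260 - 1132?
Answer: 4977440/5781 ≈ 861.00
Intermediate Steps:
I = -872
W(O) = 15 + O (W(O) = O + 15 = 15 + O)
T = -861 (T = -872 + (15 - 4) = -872 + 11 = -861)
Q = -1/5781 (Q = -1/(3*(-102 + 2029)) = -⅓/1927 = -⅓*1/1927 = -1/5781 ≈ -0.00017298)
Q - T = -1/5781 - 1*(-861) = -1/5781 + 861 = 4977440/5781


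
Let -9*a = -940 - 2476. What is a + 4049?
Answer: 39857/9 ≈ 4428.6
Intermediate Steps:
a = 3416/9 (a = -(-940 - 2476)/9 = -⅑*(-3416) = 3416/9 ≈ 379.56)
a + 4049 = 3416/9 + 4049 = 39857/9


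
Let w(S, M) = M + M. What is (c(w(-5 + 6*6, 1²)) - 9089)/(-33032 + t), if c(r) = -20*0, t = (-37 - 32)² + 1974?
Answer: 9089/26297 ≈ 0.34563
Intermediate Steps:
w(S, M) = 2*M
t = 6735 (t = (-69)² + 1974 = 4761 + 1974 = 6735)
c(r) = 0
(c(w(-5 + 6*6, 1²)) - 9089)/(-33032 + t) = (0 - 9089)/(-33032 + 6735) = -9089/(-26297) = -9089*(-1/26297) = 9089/26297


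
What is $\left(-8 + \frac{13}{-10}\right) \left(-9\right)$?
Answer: $\frac{837}{10} \approx 83.7$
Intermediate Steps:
$\left(-8 + \frac{13}{-10}\right) \left(-9\right) = \left(-8 + 13 \left(- \frac{1}{10}\right)\right) \left(-9\right) = \left(-8 - \frac{13}{10}\right) \left(-9\right) = \left(- \frac{93}{10}\right) \left(-9\right) = \frac{837}{10}$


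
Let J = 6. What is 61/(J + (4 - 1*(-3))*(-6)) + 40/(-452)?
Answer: -7253/4068 ≈ -1.7829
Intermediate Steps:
61/(J + (4 - 1*(-3))*(-6)) + 40/(-452) = 61/(6 + (4 - 1*(-3))*(-6)) + 40/(-452) = 61/(6 + (4 + 3)*(-6)) + 40*(-1/452) = 61/(6 + 7*(-6)) - 10/113 = 61/(6 - 42) - 10/113 = 61/(-36) - 10/113 = 61*(-1/36) - 10/113 = -61/36 - 10/113 = -7253/4068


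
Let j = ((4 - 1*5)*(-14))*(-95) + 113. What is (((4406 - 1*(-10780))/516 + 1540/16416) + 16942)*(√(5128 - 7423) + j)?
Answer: -3644913528647/176472 + 2994998791*I*√255/58824 ≈ -2.0654e+7 + 8.1304e+5*I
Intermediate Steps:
j = -1217 (j = ((4 - 5)*(-14))*(-95) + 113 = -1*(-14)*(-95) + 113 = 14*(-95) + 113 = -1330 + 113 = -1217)
(((4406 - 1*(-10780))/516 + 1540/16416) + 16942)*(√(5128 - 7423) + j) = (((4406 - 1*(-10780))/516 + 1540/16416) + 16942)*(√(5128 - 7423) - 1217) = (((4406 + 10780)*(1/516) + 1540*(1/16416)) + 16942)*(√(-2295) - 1217) = ((15186*(1/516) + 385/4104) + 16942)*(3*I*√255 - 1217) = ((2531/86 + 385/4104) + 16942)*(-1217 + 3*I*√255) = (5210167/176472 + 16942)*(-1217 + 3*I*√255) = 2994998791*(-1217 + 3*I*√255)/176472 = -3644913528647/176472 + 2994998791*I*√255/58824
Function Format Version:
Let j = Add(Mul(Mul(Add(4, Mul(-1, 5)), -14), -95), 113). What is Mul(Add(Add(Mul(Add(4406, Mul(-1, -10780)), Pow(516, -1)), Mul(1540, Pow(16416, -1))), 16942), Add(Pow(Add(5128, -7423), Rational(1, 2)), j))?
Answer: Add(Rational(-3644913528647, 176472), Mul(Rational(2994998791, 58824), I, Pow(255, Rational(1, 2)))) ≈ Add(-2.0654e+7, Mul(8.1304e+5, I))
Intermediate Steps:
j = -1217 (j = Add(Mul(Mul(Add(4, -5), -14), -95), 113) = Add(Mul(Mul(-1, -14), -95), 113) = Add(Mul(14, -95), 113) = Add(-1330, 113) = -1217)
Mul(Add(Add(Mul(Add(4406, Mul(-1, -10780)), Pow(516, -1)), Mul(1540, Pow(16416, -1))), 16942), Add(Pow(Add(5128, -7423), Rational(1, 2)), j)) = Mul(Add(Add(Mul(Add(4406, Mul(-1, -10780)), Pow(516, -1)), Mul(1540, Pow(16416, -1))), 16942), Add(Pow(Add(5128, -7423), Rational(1, 2)), -1217)) = Mul(Add(Add(Mul(Add(4406, 10780), Rational(1, 516)), Mul(1540, Rational(1, 16416))), 16942), Add(Pow(-2295, Rational(1, 2)), -1217)) = Mul(Add(Add(Mul(15186, Rational(1, 516)), Rational(385, 4104)), 16942), Add(Mul(3, I, Pow(255, Rational(1, 2))), -1217)) = Mul(Add(Add(Rational(2531, 86), Rational(385, 4104)), 16942), Add(-1217, Mul(3, I, Pow(255, Rational(1, 2))))) = Mul(Add(Rational(5210167, 176472), 16942), Add(-1217, Mul(3, I, Pow(255, Rational(1, 2))))) = Mul(Rational(2994998791, 176472), Add(-1217, Mul(3, I, Pow(255, Rational(1, 2))))) = Add(Rational(-3644913528647, 176472), Mul(Rational(2994998791, 58824), I, Pow(255, Rational(1, 2))))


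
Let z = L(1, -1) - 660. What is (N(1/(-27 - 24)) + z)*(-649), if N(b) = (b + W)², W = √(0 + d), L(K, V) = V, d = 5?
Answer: 1107359495/2601 + 1298*√5/51 ≈ 4.2580e+5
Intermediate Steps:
W = √5 (W = √(0 + 5) = √5 ≈ 2.2361)
N(b) = (b + √5)²
z = -661 (z = -1 - 660 = -661)
(N(1/(-27 - 24)) + z)*(-649) = ((1/(-27 - 24) + √5)² - 661)*(-649) = ((1/(-51) + √5)² - 661)*(-649) = ((-1/51 + √5)² - 661)*(-649) = (-661 + (-1/51 + √5)²)*(-649) = 428989 - 649*(-1/51 + √5)²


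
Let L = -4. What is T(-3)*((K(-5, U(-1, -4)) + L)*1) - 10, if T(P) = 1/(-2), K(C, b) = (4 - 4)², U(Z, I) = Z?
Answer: -8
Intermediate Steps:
K(C, b) = 0 (K(C, b) = 0² = 0)
T(P) = -½
T(-3)*((K(-5, U(-1, -4)) + L)*1) - 10 = -(0 - 4)/2 - 10 = -(-2) - 10 = -½*(-4) - 10 = 2 - 10 = -8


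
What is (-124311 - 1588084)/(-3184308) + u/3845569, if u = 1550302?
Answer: 886290168367/941959702404 ≈ 0.94090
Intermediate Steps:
(-124311 - 1588084)/(-3184308) + u/3845569 = (-124311 - 1588084)/(-3184308) + 1550302/3845569 = -1712395*(-1/3184308) + 1550302*(1/3845569) = 1712395/3184308 + 119254/295813 = 886290168367/941959702404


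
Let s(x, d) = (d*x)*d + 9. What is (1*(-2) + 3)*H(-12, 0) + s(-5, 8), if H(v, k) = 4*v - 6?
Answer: -365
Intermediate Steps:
H(v, k) = -6 + 4*v
s(x, d) = 9 + x*d² (s(x, d) = x*d² + 9 = 9 + x*d²)
(1*(-2) + 3)*H(-12, 0) + s(-5, 8) = (1*(-2) + 3)*(-6 + 4*(-12)) + (9 - 5*8²) = (-2 + 3)*(-6 - 48) + (9 - 5*64) = 1*(-54) + (9 - 320) = -54 - 311 = -365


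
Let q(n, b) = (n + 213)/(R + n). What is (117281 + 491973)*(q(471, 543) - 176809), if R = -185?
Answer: -15403979074630/143 ≈ -1.0772e+11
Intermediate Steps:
q(n, b) = (213 + n)/(-185 + n) (q(n, b) = (n + 213)/(-185 + n) = (213 + n)/(-185 + n))
(117281 + 491973)*(q(471, 543) - 176809) = (117281 + 491973)*((213 + 471)/(-185 + 471) - 176809) = 609254*(684/286 - 176809) = 609254*((1/286)*684 - 176809) = 609254*(342/143 - 176809) = 609254*(-25283345/143) = -15403979074630/143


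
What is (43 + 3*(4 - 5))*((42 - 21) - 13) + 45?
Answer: 365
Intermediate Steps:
(43 + 3*(4 - 5))*((42 - 21) - 13) + 45 = (43 + 3*(-1))*(21 - 13) + 45 = (43 - 3)*8 + 45 = 40*8 + 45 = 320 + 45 = 365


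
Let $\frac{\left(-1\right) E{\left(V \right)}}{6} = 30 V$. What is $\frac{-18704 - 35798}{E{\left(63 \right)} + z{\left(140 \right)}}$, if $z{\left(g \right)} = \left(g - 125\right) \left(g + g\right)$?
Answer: $\frac{229}{30} \approx 7.6333$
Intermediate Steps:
$E{\left(V \right)} = - 180 V$ ($E{\left(V \right)} = - 6 \cdot 30 V = - 180 V$)
$z{\left(g \right)} = 2 g \left(-125 + g\right)$ ($z{\left(g \right)} = \left(-125 + g\right) 2 g = 2 g \left(-125 + g\right)$)
$\frac{-18704 - 35798}{E{\left(63 \right)} + z{\left(140 \right)}} = \frac{-18704 - 35798}{\left(-180\right) 63 + 2 \cdot 140 \left(-125 + 140\right)} = - \frac{54502}{-11340 + 2 \cdot 140 \cdot 15} = - \frac{54502}{-11340 + 4200} = - \frac{54502}{-7140} = \left(-54502\right) \left(- \frac{1}{7140}\right) = \frac{229}{30}$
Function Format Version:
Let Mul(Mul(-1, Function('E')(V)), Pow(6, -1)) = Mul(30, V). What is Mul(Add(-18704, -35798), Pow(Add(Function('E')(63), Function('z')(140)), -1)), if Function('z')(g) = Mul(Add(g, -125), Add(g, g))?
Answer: Rational(229, 30) ≈ 7.6333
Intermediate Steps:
Function('E')(V) = Mul(-180, V) (Function('E')(V) = Mul(-6, Mul(30, V)) = Mul(-180, V))
Function('z')(g) = Mul(2, g, Add(-125, g)) (Function('z')(g) = Mul(Add(-125, g), Mul(2, g)) = Mul(2, g, Add(-125, g)))
Mul(Add(-18704, -35798), Pow(Add(Function('E')(63), Function('z')(140)), -1)) = Mul(Add(-18704, -35798), Pow(Add(Mul(-180, 63), Mul(2, 140, Add(-125, 140))), -1)) = Mul(-54502, Pow(Add(-11340, Mul(2, 140, 15)), -1)) = Mul(-54502, Pow(Add(-11340, 4200), -1)) = Mul(-54502, Pow(-7140, -1)) = Mul(-54502, Rational(-1, 7140)) = Rational(229, 30)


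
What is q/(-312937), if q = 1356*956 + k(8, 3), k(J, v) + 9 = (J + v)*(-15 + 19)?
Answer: -1296371/312937 ≈ -4.1426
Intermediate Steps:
k(J, v) = -9 + 4*J + 4*v (k(J, v) = -9 + (J + v)*(-15 + 19) = -9 + (J + v)*4 = -9 + (4*J + 4*v) = -9 + 4*J + 4*v)
q = 1296371 (q = 1356*956 + (-9 + 4*8 + 4*3) = 1296336 + (-9 + 32 + 12) = 1296336 + 35 = 1296371)
q/(-312937) = 1296371/(-312937) = 1296371*(-1/312937) = -1296371/312937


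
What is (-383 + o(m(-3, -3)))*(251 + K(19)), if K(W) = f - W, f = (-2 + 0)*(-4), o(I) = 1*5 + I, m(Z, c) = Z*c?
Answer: -88560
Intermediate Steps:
o(I) = 5 + I
f = 8 (f = -2*(-4) = 8)
K(W) = 8 - W
(-383 + o(m(-3, -3)))*(251 + K(19)) = (-383 + (5 - 3*(-3)))*(251 + (8 - 1*19)) = (-383 + (5 + 9))*(251 + (8 - 19)) = (-383 + 14)*(251 - 11) = -369*240 = -88560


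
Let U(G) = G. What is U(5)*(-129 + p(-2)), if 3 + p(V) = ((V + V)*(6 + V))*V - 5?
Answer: -525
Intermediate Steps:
p(V) = -8 + 2*V**2*(6 + V) (p(V) = -3 + (((V + V)*(6 + V))*V - 5) = -3 + (((2*V)*(6 + V))*V - 5) = -3 + ((2*V*(6 + V))*V - 5) = -3 + (2*V**2*(6 + V) - 5) = -3 + (-5 + 2*V**2*(6 + V)) = -8 + 2*V**2*(6 + V))
U(5)*(-129 + p(-2)) = 5*(-129 + (-8 + 2*(-2)**3 + 12*(-2)**2)) = 5*(-129 + (-8 + 2*(-8) + 12*4)) = 5*(-129 + (-8 - 16 + 48)) = 5*(-129 + 24) = 5*(-105) = -525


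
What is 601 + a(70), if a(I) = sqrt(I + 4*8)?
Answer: 601 + sqrt(102) ≈ 611.10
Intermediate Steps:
a(I) = sqrt(32 + I) (a(I) = sqrt(I + 32) = sqrt(32 + I))
601 + a(70) = 601 + sqrt(32 + 70) = 601 + sqrt(102)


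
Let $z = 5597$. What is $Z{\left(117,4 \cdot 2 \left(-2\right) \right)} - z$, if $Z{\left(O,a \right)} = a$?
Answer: $-5613$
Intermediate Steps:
$Z{\left(117,4 \cdot 2 \left(-2\right) \right)} - z = 4 \cdot 2 \left(-2\right) - 5597 = 8 \left(-2\right) - 5597 = -16 - 5597 = -5613$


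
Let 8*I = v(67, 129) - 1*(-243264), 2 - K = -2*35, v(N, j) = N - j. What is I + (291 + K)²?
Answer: 648677/4 ≈ 1.6217e+5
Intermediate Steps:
K = 72 (K = 2 - (-2)*35 = 2 - 1*(-70) = 2 + 70 = 72)
I = 121601/4 (I = ((67 - 1*129) - 1*(-243264))/8 = ((67 - 129) + 243264)/8 = (-62 + 243264)/8 = (⅛)*243202 = 121601/4 ≈ 30400.)
I + (291 + K)² = 121601/4 + (291 + 72)² = 121601/4 + 363² = 121601/4 + 131769 = 648677/4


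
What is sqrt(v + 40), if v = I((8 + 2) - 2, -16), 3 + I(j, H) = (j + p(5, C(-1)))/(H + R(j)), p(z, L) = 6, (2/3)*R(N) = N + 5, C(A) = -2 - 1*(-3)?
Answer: sqrt(41) ≈ 6.4031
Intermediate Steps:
C(A) = 1 (C(A) = -2 + 3 = 1)
R(N) = 15/2 + 3*N/2 (R(N) = 3*(N + 5)/2 = 3*(5 + N)/2 = 15/2 + 3*N/2)
I(j, H) = -3 + (6 + j)/(15/2 + H + 3*j/2) (I(j, H) = -3 + (j + 6)/(H + (15/2 + 3*j/2)) = -3 + (6 + j)/(15/2 + H + 3*j/2))
v = 1 (v = (-33 - 7*((8 + 2) - 2) - 6*(-16))/(15 + 2*(-16) + 3*((8 + 2) - 2)) = (-33 - 7*(10 - 2) + 96)/(15 - 32 + 3*(10 - 2)) = (-33 - 7*8 + 96)/(15 - 32 + 3*8) = (-33 - 56 + 96)/(15 - 32 + 24) = 7/7 = (1/7)*7 = 1)
sqrt(v + 40) = sqrt(1 + 40) = sqrt(41)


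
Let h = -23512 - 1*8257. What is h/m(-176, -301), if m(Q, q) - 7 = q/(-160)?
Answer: -5083040/1421 ≈ -3577.1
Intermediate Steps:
m(Q, q) = 7 - q/160 (m(Q, q) = 7 + q/(-160) = 7 + q*(-1/160) = 7 - q/160)
h = -31769 (h = -23512 - 8257 = -31769)
h/m(-176, -301) = -31769/(7 - 1/160*(-301)) = -31769/(7 + 301/160) = -31769/1421/160 = -31769*160/1421 = -5083040/1421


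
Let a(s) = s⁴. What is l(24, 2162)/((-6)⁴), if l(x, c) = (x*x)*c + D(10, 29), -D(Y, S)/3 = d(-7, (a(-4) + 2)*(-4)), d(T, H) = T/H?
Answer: 428387321/445824 ≈ 960.89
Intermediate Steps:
D(Y, S) = -7/344 (D(Y, S) = -(-21)/(((-4)⁴ + 2)*(-4)) = -(-21)/((256 + 2)*(-4)) = -(-21)/(258*(-4)) = -(-21)/(-1032) = -(-21)*(-1)/1032 = -3*7/1032 = -7/344)
l(x, c) = -7/344 + c*x² (l(x, c) = (x*x)*c - 7/344 = x²*c - 7/344 = c*x² - 7/344 = -7/344 + c*x²)
l(24, 2162)/((-6)⁴) = (-7/344 + 2162*24²)/((-6)⁴) = (-7/344 + 2162*576)/1296 = (-7/344 + 1245312)*(1/1296) = (428387321/344)*(1/1296) = 428387321/445824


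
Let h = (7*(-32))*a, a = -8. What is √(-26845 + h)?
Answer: I*√25053 ≈ 158.28*I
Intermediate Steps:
h = 1792 (h = (7*(-32))*(-8) = -224*(-8) = 1792)
√(-26845 + h) = √(-26845 + 1792) = √(-25053) = I*√25053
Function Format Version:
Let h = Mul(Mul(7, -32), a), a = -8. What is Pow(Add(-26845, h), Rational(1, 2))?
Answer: Mul(I, Pow(25053, Rational(1, 2))) ≈ Mul(158.28, I)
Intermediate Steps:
h = 1792 (h = Mul(Mul(7, -32), -8) = Mul(-224, -8) = 1792)
Pow(Add(-26845, h), Rational(1, 2)) = Pow(Add(-26845, 1792), Rational(1, 2)) = Pow(-25053, Rational(1, 2)) = Mul(I, Pow(25053, Rational(1, 2)))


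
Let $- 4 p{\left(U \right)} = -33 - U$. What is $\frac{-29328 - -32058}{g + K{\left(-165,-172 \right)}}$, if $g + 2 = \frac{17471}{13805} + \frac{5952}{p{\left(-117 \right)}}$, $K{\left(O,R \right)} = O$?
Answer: $- \frac{10146675}{1669418} \approx -6.078$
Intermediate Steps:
$p{\left(U \right)} = \frac{33}{4} + \frac{U}{4}$ ($p{\left(U \right)} = - \frac{-33 - U}{4} = \frac{33}{4} + \frac{U}{4}$)
$g = - \frac{27460093}{96635}$ ($g = -2 + \left(\frac{17471}{13805} + \frac{5952}{\frac{33}{4} + \frac{1}{4} \left(-117\right)}\right) = -2 + \left(17471 \cdot \frac{1}{13805} + \frac{5952}{\frac{33}{4} - \frac{117}{4}}\right) = -2 + \left(\frac{17471}{13805} + \frac{5952}{-21}\right) = -2 + \left(\frac{17471}{13805} + 5952 \left(- \frac{1}{21}\right)\right) = -2 + \left(\frac{17471}{13805} - \frac{1984}{7}\right) = -2 - \frac{27266823}{96635} = - \frac{27460093}{96635} \approx -284.16$)
$\frac{-29328 - -32058}{g + K{\left(-165,-172 \right)}} = \frac{-29328 - -32058}{- \frac{27460093}{96635} - 165} = \frac{-29328 + 32058}{- \frac{43404868}{96635}} = 2730 \left(- \frac{96635}{43404868}\right) = - \frac{10146675}{1669418}$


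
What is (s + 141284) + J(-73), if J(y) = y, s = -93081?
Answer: 48130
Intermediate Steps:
(s + 141284) + J(-73) = (-93081 + 141284) - 73 = 48203 - 73 = 48130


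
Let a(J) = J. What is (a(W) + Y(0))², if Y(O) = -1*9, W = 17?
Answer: 64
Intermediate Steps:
Y(O) = -9
(a(W) + Y(0))² = (17 - 9)² = 8² = 64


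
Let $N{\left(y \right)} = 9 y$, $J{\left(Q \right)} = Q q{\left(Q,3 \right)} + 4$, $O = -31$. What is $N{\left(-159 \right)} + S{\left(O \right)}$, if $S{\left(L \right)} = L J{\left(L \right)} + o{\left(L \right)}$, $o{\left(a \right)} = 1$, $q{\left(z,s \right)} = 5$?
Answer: $3251$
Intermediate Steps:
$J{\left(Q \right)} = 4 + 5 Q$ ($J{\left(Q \right)} = Q 5 + 4 = 5 Q + 4 = 4 + 5 Q$)
$S{\left(L \right)} = 1 + L \left(4 + 5 L\right)$ ($S{\left(L \right)} = L \left(4 + 5 L\right) + 1 = 1 + L \left(4 + 5 L\right)$)
$N{\left(-159 \right)} + S{\left(O \right)} = 9 \left(-159\right) - \left(-1 + 31 \left(4 + 5 \left(-31\right)\right)\right) = -1431 - \left(-1 + 31 \left(4 - 155\right)\right) = -1431 + \left(1 - -4681\right) = -1431 + \left(1 + 4681\right) = -1431 + 4682 = 3251$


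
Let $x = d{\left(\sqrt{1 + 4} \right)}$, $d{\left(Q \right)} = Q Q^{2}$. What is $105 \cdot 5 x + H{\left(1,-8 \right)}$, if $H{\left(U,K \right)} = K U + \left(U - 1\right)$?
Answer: $-8 + 2625 \sqrt{5} \approx 5861.7$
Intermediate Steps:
$d{\left(Q \right)} = Q^{3}$
$x = 5 \sqrt{5}$ ($x = \left(\sqrt{1 + 4}\right)^{3} = \left(\sqrt{5}\right)^{3} = 5 \sqrt{5} \approx 11.18$)
$H{\left(U,K \right)} = -1 + U + K U$ ($H{\left(U,K \right)} = K U + \left(U - 1\right) = K U + \left(-1 + U\right) = -1 + U + K U$)
$105 \cdot 5 x + H{\left(1,-8 \right)} = 105 \cdot 5 \cdot 5 \sqrt{5} - 8 = 105 \cdot 25 \sqrt{5} - 8 = 2625 \sqrt{5} - 8 = -8 + 2625 \sqrt{5}$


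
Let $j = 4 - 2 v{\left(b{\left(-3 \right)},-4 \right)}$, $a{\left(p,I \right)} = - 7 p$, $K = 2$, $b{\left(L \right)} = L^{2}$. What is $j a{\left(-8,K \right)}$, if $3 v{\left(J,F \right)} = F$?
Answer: $\frac{1120}{3} \approx 373.33$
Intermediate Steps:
$v{\left(J,F \right)} = \frac{F}{3}$
$j = \frac{20}{3}$ ($j = 4 - 2 \cdot \frac{1}{3} \left(-4\right) = 4 - - \frac{8}{3} = 4 + \frac{8}{3} = \frac{20}{3} \approx 6.6667$)
$j a{\left(-8,K \right)} = \frac{20 \left(\left(-7\right) \left(-8\right)\right)}{3} = \frac{20}{3} \cdot 56 = \frac{1120}{3}$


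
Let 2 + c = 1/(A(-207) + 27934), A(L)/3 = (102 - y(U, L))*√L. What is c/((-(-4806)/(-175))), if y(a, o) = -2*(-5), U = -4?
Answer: 139310993675/1912972521564 + 4025*I*√23/106276251198 ≈ 0.072824 + 1.8163e-7*I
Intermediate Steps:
y(a, o) = 10
A(L) = 276*√L (A(L) = 3*((102 - 1*10)*√L) = 3*((102 - 10)*√L) = 3*(92*√L) = 276*√L)
c = -2 + 1/(27934 + 828*I*√23) (c = -2 + 1/(276*√(-207) + 27934) = -2 + 1/(276*(3*I*√23) + 27934) = -2 + 1/(828*I*√23 + 27934) = -2 + 1/(27934 + 828*I*√23) ≈ -2.0 - 4.9881e-6*I)
c/((-(-4806)/(-175))) = (23*(-72*√23 + 2429*I)/(2*(-13967*I + 414*√23)))/((-(-4806)/(-175))) = (23*(-72*√23 + 2429*I)/(2*(-13967*I + 414*√23)))/((-(-4806)*(-1)/175)) = (23*(-72*√23 + 2429*I)/(2*(-13967*I + 414*√23)))/((-54*89/175)) = (23*(-72*√23 + 2429*I)/(2*(-13967*I + 414*√23)))/(-4806/175) = (23*(-72*√23 + 2429*I)/(2*(-13967*I + 414*√23)))*(-175/4806) = -4025*(-72*√23 + 2429*I)/(9612*(-13967*I + 414*√23))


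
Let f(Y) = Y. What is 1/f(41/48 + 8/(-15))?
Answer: 240/77 ≈ 3.1169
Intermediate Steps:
1/f(41/48 + 8/(-15)) = 1/(41/48 + 8/(-15)) = 1/(41*(1/48) + 8*(-1/15)) = 1/(41/48 - 8/15) = 1/(77/240) = 240/77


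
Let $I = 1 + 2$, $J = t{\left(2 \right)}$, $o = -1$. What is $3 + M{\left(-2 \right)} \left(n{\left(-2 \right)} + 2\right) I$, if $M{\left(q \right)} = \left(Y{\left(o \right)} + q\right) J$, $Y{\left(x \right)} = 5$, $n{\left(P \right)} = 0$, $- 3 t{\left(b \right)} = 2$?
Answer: $-9$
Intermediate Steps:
$t{\left(b \right)} = - \frac{2}{3}$ ($t{\left(b \right)} = \left(- \frac{1}{3}\right) 2 = - \frac{2}{3}$)
$J = - \frac{2}{3} \approx -0.66667$
$I = 3$
$M{\left(q \right)} = - \frac{10}{3} - \frac{2 q}{3}$ ($M{\left(q \right)} = \left(5 + q\right) \left(- \frac{2}{3}\right) = - \frac{10}{3} - \frac{2 q}{3}$)
$3 + M{\left(-2 \right)} \left(n{\left(-2 \right)} + 2\right) I = 3 + \left(- \frac{10}{3} - - \frac{4}{3}\right) \left(0 + 2\right) 3 = 3 + \left(- \frac{10}{3} + \frac{4}{3}\right) 2 \cdot 3 = 3 - 12 = -9$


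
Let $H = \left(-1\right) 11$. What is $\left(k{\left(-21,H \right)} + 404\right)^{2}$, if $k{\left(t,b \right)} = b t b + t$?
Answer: $4656964$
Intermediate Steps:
$H = -11$
$k{\left(t,b \right)} = t + t b^{2}$ ($k{\left(t,b \right)} = t b^{2} + t = t + t b^{2}$)
$\left(k{\left(-21,H \right)} + 404\right)^{2} = \left(- 21 \left(1 + \left(-11\right)^{2}\right) + 404\right)^{2} = \left(- 21 \left(1 + 121\right) + 404\right)^{2} = \left(\left(-21\right) 122 + 404\right)^{2} = \left(-2562 + 404\right)^{2} = \left(-2158\right)^{2} = 4656964$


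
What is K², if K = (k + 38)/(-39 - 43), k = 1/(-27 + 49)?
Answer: 700569/3254416 ≈ 0.21527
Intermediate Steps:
k = 1/22 ≈ 0.045455
K = -837/1804 (K = (1/22 + 38)/(-39 - 43) = (837/22)/(-82) = (837/22)*(-1/82) = -837/1804 ≈ -0.46397)
K² = (-837/1804)² = 700569/3254416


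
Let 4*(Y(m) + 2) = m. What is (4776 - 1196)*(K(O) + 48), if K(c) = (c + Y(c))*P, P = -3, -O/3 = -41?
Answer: -1457955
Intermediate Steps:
O = 123 (O = -3*(-41) = 123)
Y(m) = -2 + m/4
K(c) = 6 - 15*c/4 (K(c) = (c + (-2 + c/4))*(-3) = (-2 + 5*c/4)*(-3) = 6 - 15*c/4)
(4776 - 1196)*(K(O) + 48) = (4776 - 1196)*((6 - 15/4*123) + 48) = 3580*((6 - 1845/4) + 48) = 3580*(-1821/4 + 48) = 3580*(-1629/4) = -1457955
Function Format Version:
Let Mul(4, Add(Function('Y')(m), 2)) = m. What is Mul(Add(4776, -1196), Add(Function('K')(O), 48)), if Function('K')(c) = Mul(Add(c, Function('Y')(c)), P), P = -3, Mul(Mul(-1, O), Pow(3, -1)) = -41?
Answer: -1457955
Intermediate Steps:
O = 123 (O = Mul(-3, -41) = 123)
Function('Y')(m) = Add(-2, Mul(Rational(1, 4), m))
Function('K')(c) = Add(6, Mul(Rational(-15, 4), c)) (Function('K')(c) = Mul(Add(c, Add(-2, Mul(Rational(1, 4), c))), -3) = Mul(Add(-2, Mul(Rational(5, 4), c)), -3) = Add(6, Mul(Rational(-15, 4), c)))
Mul(Add(4776, -1196), Add(Function('K')(O), 48)) = Mul(Add(4776, -1196), Add(Add(6, Mul(Rational(-15, 4), 123)), 48)) = Mul(3580, Add(Add(6, Rational(-1845, 4)), 48)) = Mul(3580, Add(Rational(-1821, 4), 48)) = Mul(3580, Rational(-1629, 4)) = -1457955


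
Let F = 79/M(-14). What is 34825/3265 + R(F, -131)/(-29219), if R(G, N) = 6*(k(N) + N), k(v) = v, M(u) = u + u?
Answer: 204536851/19080007 ≈ 10.720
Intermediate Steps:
M(u) = 2*u
F = -79/28 (F = 79/((2*(-14))) = 79/(-28) = 79*(-1/28) = -79/28 ≈ -2.8214)
R(G, N) = 12*N (R(G, N) = 6*(N + N) = 6*(2*N) = 12*N)
34825/3265 + R(F, -131)/(-29219) = 34825/3265 + (12*(-131))/(-29219) = 34825*(1/3265) - 1572*(-1/29219) = 6965/653 + 1572/29219 = 204536851/19080007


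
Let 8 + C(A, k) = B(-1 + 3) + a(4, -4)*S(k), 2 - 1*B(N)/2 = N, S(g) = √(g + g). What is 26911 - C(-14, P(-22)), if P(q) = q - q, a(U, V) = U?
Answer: 26919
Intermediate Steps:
S(g) = √2*√g (S(g) = √(2*g) = √2*√g)
B(N) = 4 - 2*N
P(q) = 0
C(A, k) = -8 + 4*√2*√k (C(A, k) = -8 + ((4 - 2*(-1 + 3)) + 4*(√2*√k)) = -8 + ((4 - 2*2) + 4*√2*√k) = -8 + ((4 - 4) + 4*√2*√k) = -8 + (0 + 4*√2*√k) = -8 + 4*√2*√k)
26911 - C(-14, P(-22)) = 26911 - (-8 + 4*√2*√0) = 26911 - (-8 + 4*√2*0) = 26911 - (-8 + 0) = 26911 - 1*(-8) = 26911 + 8 = 26919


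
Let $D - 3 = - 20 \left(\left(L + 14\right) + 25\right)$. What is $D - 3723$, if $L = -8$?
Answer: $-4340$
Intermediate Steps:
$D = -617$ ($D = 3 - 20 \left(\left(-8 + 14\right) + 25\right) = 3 - 20 \left(6 + 25\right) = 3 - 620 = -617$)
$D - 3723 = -617 - 3723 = -4340$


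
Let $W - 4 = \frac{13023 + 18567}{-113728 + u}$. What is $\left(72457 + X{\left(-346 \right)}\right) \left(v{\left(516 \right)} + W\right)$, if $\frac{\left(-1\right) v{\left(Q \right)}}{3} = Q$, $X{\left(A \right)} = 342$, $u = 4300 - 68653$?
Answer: $- \frac{20018899022546}{178081} \approx -1.1241 \cdot 10^{8}$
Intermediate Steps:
$u = -64353$ ($u = 4300 - 68653 = -64353$)
$v{\left(Q \right)} = - 3 Q$
$W = \frac{680734}{178081}$ ($W = 4 + \frac{13023 + 18567}{-113728 - 64353} = 4 + \frac{31590}{-178081} = 4 + 31590 \left(- \frac{1}{178081}\right) = 4 - \frac{31590}{178081} = \frac{680734}{178081} \approx 3.8226$)
$\left(72457 + X{\left(-346 \right)}\right) \left(v{\left(516 \right)} + W\right) = \left(72457 + 342\right) \left(\left(-3\right) 516 + \frac{680734}{178081}\right) = 72799 \left(-1548 + \frac{680734}{178081}\right) = 72799 \left(- \frac{274988654}{178081}\right) = - \frac{20018899022546}{178081}$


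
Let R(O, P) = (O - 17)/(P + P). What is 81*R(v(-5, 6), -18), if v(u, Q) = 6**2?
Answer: -171/4 ≈ -42.750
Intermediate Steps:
v(u, Q) = 36
R(O, P) = (-17 + O)/(2*P) (R(O, P) = (-17 + O)/((2*P)) = (-17 + O)*(1/(2*P)) = (-17 + O)/(2*P))
81*R(v(-5, 6), -18) = 81*((1/2)*(-17 + 36)/(-18)) = 81*((1/2)*(-1/18)*19) = 81*(-19/36) = -171/4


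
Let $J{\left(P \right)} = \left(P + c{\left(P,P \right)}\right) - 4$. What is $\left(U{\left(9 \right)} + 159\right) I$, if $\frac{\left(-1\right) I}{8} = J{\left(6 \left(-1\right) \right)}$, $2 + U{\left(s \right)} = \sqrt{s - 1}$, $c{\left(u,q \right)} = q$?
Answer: $20096 + 256 \sqrt{2} \approx 20458.0$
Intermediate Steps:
$U{\left(s \right)} = -2 + \sqrt{-1 + s}$ ($U{\left(s \right)} = -2 + \sqrt{s - 1} = -2 + \sqrt{-1 + s}$)
$J{\left(P \right)} = -4 + 2 P$ ($J{\left(P \right)} = \left(P + P\right) - 4 = 2 P - 4 = -4 + 2 P$)
$I = 128$ ($I = - 8 \left(-4 + 2 \cdot 6 \left(-1\right)\right) = - 8 \left(-4 + 2 \left(-6\right)\right) = - 8 \left(-4 - 12\right) = \left(-8\right) \left(-16\right) = 128$)
$\left(U{\left(9 \right)} + 159\right) I = \left(\left(-2 + \sqrt{-1 + 9}\right) + 159\right) 128 = \left(\left(-2 + \sqrt{8}\right) + 159\right) 128 = \left(\left(-2 + 2 \sqrt{2}\right) + 159\right) 128 = \left(157 + 2 \sqrt{2}\right) 128 = 20096 + 256 \sqrt{2}$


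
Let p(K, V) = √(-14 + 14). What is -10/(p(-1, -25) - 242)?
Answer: 5/121 ≈ 0.041322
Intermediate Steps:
p(K, V) = 0 (p(K, V) = √0 = 0)
-10/(p(-1, -25) - 242) = -10/(0 - 242) = -10/(-242) = -1/242*(-10) = 5/121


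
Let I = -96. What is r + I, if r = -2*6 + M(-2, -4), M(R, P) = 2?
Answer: -106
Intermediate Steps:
r = -10 (r = -2*6 + 2 = -12 + 2 = -10)
r + I = -10 - 96 = -106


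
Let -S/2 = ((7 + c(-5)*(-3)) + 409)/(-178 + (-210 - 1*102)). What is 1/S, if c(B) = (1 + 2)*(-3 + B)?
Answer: 245/488 ≈ 0.50205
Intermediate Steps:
c(B) = -9 + 3*B (c(B) = 3*(-3 + B) = -9 + 3*B)
S = 488/245 (S = -2*((7 + (-9 + 3*(-5))*(-3)) + 409)/(-178 + (-210 - 1*102)) = -2*((7 + (-9 - 15)*(-3)) + 409)/(-178 + (-210 - 102)) = -2*((7 - 24*(-3)) + 409)/(-178 - 312) = -2*((7 + 72) + 409)/(-490) = -2*(79 + 409)*(-1)/490 = -976*(-1)/490 = -2*(-244/245) = 488/245 ≈ 1.9918)
1/S = 1/(488/245) = 245/488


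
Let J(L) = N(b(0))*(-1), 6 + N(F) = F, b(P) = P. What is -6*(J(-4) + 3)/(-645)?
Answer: 18/215 ≈ 0.083721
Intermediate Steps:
N(F) = -6 + F
J(L) = 6 (J(L) = (-6 + 0)*(-1) = -6*(-1) = 6)
-6*(J(-4) + 3)/(-645) = -6*(6 + 3)/(-645) = -6*9*(-1/645) = -54*(-1/645) = 18/215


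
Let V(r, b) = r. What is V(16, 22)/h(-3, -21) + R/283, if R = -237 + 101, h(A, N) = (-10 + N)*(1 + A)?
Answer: -1952/8773 ≈ -0.22250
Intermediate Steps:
h(A, N) = (1 + A)*(-10 + N)
R = -136
V(16, 22)/h(-3, -21) + R/283 = 16/(-10 - 21 - 10*(-3) - 3*(-21)) - 136/283 = 16/(-10 - 21 + 30 + 63) - 136*1/283 = 16/62 - 136/283 = 16*(1/62) - 136/283 = 8/31 - 136/283 = -1952/8773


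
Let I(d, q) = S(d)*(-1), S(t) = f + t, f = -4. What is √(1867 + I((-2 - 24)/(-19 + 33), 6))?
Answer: √91770/7 ≈ 43.276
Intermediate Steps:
S(t) = -4 + t
I(d, q) = 4 - d (I(d, q) = (-4 + d)*(-1) = 4 - d)
√(1867 + I((-2 - 24)/(-19 + 33), 6)) = √(1867 + (4 - (-2 - 24)/(-19 + 33))) = √(1867 + (4 - (-26)/14)) = √(1867 + (4 - 1*(-13/7))) = √(1867 + (4 + 13/7)) = √(1867 + 41/7) = √(13110/7) = √91770/7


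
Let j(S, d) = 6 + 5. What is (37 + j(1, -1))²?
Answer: 2304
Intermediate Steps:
j(S, d) = 11
(37 + j(1, -1))² = (37 + 11)² = 48² = 2304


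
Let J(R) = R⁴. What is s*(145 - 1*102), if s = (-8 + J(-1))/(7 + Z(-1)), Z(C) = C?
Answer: -301/6 ≈ -50.167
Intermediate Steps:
s = -7/6 (s = (-8 + (-1)⁴)/(7 - 1) = (-8 + 1)/6 = -7*⅙ = -7/6 ≈ -1.1667)
s*(145 - 1*102) = -7*(145 - 1*102)/6 = -7*(145 - 102)/6 = -7/6*43 = -301/6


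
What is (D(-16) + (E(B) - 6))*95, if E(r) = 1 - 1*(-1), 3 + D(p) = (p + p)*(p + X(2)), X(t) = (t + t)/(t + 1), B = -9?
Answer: 131765/3 ≈ 43922.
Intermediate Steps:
X(t) = 2*t/(1 + t) (X(t) = (2*t)/(1 + t) = 2*t/(1 + t))
D(p) = -3 + 2*p*(4/3 + p) (D(p) = -3 + (p + p)*(p + 2*2/(1 + 2)) = -3 + (2*p)*(p + 2*2/3) = -3 + (2*p)*(p + 2*2*(⅓)) = -3 + (2*p)*(p + 4/3) = -3 + (2*p)*(4/3 + p) = -3 + 2*p*(4/3 + p))
E(r) = 2 (E(r) = 1 + 1 = 2)
(D(-16) + (E(B) - 6))*95 = ((-3 + 2*(-16)² + (8/3)*(-16)) + (2 - 6))*95 = ((-3 + 2*256 - 128/3) - 4)*95 = ((-3 + 512 - 128/3) - 4)*95 = (1399/3 - 4)*95 = (1387/3)*95 = 131765/3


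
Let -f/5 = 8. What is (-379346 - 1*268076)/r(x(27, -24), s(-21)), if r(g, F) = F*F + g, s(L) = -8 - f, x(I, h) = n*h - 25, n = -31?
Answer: -647422/1743 ≈ -371.44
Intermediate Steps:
f = -40 (f = -5*8 = -40)
x(I, h) = -25 - 31*h (x(I, h) = -31*h - 25 = -25 - 31*h)
s(L) = 32 (s(L) = -8 - 1*(-40) = -8 + 40 = 32)
r(g, F) = g + F² (r(g, F) = F² + g = g + F²)
(-379346 - 1*268076)/r(x(27, -24), s(-21)) = (-379346 - 1*268076)/((-25 - 31*(-24)) + 32²) = (-379346 - 268076)/((-25 + 744) + 1024) = -647422/(719 + 1024) = -647422/1743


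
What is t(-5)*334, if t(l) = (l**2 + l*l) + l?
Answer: 15030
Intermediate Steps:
t(l) = l + 2*l**2 (t(l) = (l**2 + l**2) + l = 2*l**2 + l = l + 2*l**2)
t(-5)*334 = -5*(1 + 2*(-5))*334 = -5*(1 - 10)*334 = -5*(-9)*334 = 45*334 = 15030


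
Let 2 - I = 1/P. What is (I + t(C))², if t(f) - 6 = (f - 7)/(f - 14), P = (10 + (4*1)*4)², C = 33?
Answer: 14474255481/164968336 ≈ 87.740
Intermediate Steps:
P = 676 (P = (10 + 4*4)² = (10 + 16)² = 26² = 676)
t(f) = 6 + (-7 + f)/(-14 + f) (t(f) = 6 + (f - 7)/(f - 14) = 6 + (-7 + f)/(-14 + f))
I = 1351/676 (I = 2 - 1/676 = 1351/676 ≈ 1.9985)
(I + t(C))² = (1351/676 + 7*(-13 + 33)/(-14 + 33))² = (1351/676 + 7*20/19)² = (1351/676 + 7*(1/19)*20)² = (1351/676 + 140/19)² = (120309/12844)² = 14474255481/164968336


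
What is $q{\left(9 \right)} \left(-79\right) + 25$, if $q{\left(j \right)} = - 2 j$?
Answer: $1447$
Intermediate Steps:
$q{\left(9 \right)} \left(-79\right) + 25 = \left(-2\right) 9 \left(-79\right) + 25 = \left(-18\right) \left(-79\right) + 25 = 1422 + 25 = 1447$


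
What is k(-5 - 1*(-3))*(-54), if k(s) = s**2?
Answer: -216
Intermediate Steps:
k(-5 - 1*(-3))*(-54) = (-5 - 1*(-3))**2*(-54) = (-5 + 3)**2*(-54) = (-2)**2*(-54) = 4*(-54) = -216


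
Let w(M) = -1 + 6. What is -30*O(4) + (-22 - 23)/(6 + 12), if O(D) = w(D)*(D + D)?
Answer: -2405/2 ≈ -1202.5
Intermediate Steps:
w(M) = 5
O(D) = 10*D (O(D) = 5*(D + D) = 5*(2*D) = 10*D)
-30*O(4) + (-22 - 23)/(6 + 12) = -300*4 + (-22 - 23)/(6 + 12) = -30*40 - 45/18 = -1200 - 45*1/18 = -1200 - 5/2 = -2405/2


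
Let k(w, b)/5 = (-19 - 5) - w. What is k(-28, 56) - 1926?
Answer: -1906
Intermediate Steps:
k(w, b) = -120 - 5*w (k(w, b) = 5*((-19 - 5) - w) = 5*(-24 - w) = -120 - 5*w)
k(-28, 56) - 1926 = (-120 - 5*(-28)) - 1926 = (-120 + 140) - 1926 = 20 - 1926 = -1906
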